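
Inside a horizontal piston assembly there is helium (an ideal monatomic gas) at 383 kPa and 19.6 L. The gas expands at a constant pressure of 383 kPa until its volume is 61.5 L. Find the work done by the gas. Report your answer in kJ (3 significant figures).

W ≈ 16.0 kJ

Isobaric: W = P ΔV.
W = (383 kPa)(61.5 − 19.6 L) = (383)(41.9) = 16048 J.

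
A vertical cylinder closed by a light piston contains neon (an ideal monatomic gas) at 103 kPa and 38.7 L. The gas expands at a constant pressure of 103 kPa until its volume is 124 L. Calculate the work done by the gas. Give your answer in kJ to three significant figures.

Isobaric: W = P ΔV.
W = (103 kPa)(124 − 38.7 L) = (103)(85.3) = 8786 J.

W ≈ 8.79 kJ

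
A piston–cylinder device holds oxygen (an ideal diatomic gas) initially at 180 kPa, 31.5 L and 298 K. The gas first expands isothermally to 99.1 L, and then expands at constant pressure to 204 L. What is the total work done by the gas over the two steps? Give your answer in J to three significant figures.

Step 1 (isothermal): W = P₁V₁ ln(V₂/V₁) = (5670) ln(99.1/31.5) = 6499 J.
After step 1: P = 57.21 kPa, V = 99.1 L, T = 298 K.
Step 2 (isobaric): W = PΔV = (57.21 kPa)(204 − 99.1 L) = 6002 J.
W_total = 6499 + 6002 = 12500 J.

W_total ≈ 12500 J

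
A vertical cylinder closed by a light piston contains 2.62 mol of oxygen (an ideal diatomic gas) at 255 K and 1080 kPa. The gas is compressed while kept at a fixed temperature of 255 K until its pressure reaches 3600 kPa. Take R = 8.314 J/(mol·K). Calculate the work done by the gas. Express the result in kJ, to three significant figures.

Isothermal process: W = nRT ln(V₂/V₁) = nRT ln(P₁/P₂).
W = (2.62)(8.314)(255) × ln(1080/3600)
  = 5555 × ln(0.3) = 5555 × -1.204
W_by_gas = -6688 J.

W ≈ -6.69 kJ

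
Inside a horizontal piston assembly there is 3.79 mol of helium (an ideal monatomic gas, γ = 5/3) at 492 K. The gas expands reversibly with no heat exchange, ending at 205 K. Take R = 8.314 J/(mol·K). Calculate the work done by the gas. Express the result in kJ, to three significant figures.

Adiabatic ⇒ Q = 0, so W_by = −ΔU = nCᵥ(T₁ − T₂).
Cᵥ = 3R/2 = 12.47 J/(mol·K).
W = (3.79)(12.47)(492 − 205) = 13565 J.

W ≈ 13.6 kJ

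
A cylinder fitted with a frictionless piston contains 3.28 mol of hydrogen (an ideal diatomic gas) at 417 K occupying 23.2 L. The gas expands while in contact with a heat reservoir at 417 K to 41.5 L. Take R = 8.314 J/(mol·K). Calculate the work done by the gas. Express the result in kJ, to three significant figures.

Isothermal: W = nRT ln(V₂/V₁).
W = (3.28)(8.314)(417) × ln(41.5/23.2)
  = 11372 × 0.5815
W_by_gas = 6613 J.

W ≈ 6.61 kJ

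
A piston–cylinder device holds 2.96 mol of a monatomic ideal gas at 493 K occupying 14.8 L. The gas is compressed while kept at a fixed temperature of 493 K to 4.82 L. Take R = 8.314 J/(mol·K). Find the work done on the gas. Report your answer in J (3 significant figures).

W ≈ 13600 J

Isothermal: W = nRT ln(V₂/V₁).
W = (2.96)(8.314)(493) × ln(4.82/14.8)
  = 12132 × -1.122
W_by_gas = -13611 J; work on gas = −W_by = 13611 J.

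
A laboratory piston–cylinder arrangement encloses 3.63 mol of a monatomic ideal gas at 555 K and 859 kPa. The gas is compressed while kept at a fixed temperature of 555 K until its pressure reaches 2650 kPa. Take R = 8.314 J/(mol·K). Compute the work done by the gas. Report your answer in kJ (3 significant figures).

W ≈ -18.9 kJ

Isothermal process: W = nRT ln(V₂/V₁) = nRT ln(P₁/P₂).
W = (3.63)(8.314)(555) × ln(859/2650)
  = 16750 × ln(0.3242) = 16750 × -1.127
W_by_gas = -18869 J.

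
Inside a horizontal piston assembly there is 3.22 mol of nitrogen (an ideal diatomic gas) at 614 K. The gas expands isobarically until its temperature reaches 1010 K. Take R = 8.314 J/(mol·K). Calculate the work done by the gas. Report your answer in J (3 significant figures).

Isobaric: W = P ΔV = nR ΔT.
W = (3.22)(8.314)(1010 − 614) = 10601 J.

W ≈ 10600 J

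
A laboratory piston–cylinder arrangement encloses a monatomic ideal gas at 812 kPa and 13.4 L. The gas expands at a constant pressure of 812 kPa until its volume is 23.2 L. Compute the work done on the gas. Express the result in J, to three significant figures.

W ≈ -7960 J

Isobaric: W = P ΔV.
W = (812 kPa)(23.2 − 13.4 L) = (812)(9.8) = 7958 J.
Work on gas = −W_by = -7958 J.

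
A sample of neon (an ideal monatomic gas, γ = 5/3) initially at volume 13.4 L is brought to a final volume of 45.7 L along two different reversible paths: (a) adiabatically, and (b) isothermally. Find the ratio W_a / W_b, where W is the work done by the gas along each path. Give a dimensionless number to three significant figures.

Path (a) adiabatic: W = P₁V₁(1 − (V₁/V₂)^(γ−1))/(γ−1) → W_a/(P₁V₁) = 0.838.
Path (b) isothermal: W = P₁V₁ ln(V₂/V₁) → W_b/(P₁V₁) = 1.227.
W_a / W_b = 0.838 / 1.227 = 0.683.

W_a / W_b ≈ 0.683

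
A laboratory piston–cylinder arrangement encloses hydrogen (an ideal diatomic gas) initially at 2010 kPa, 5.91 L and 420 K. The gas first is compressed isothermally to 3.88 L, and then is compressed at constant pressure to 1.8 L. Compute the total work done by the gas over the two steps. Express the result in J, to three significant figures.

W_total ≈ -11400 J

Step 1 (isothermal): W = P₁V₁ ln(V₂/V₁) = (11879) ln(3.88/5.91) = -4999 J.
After step 1: P = 3062 kPa, V = 3.88 L, T = 420 K.
Step 2 (isobaric): W = PΔV = (3062 kPa)(1.8 − 3.88 L) = -6368 J.
W_total = -4999 − 6368 = -11367 J.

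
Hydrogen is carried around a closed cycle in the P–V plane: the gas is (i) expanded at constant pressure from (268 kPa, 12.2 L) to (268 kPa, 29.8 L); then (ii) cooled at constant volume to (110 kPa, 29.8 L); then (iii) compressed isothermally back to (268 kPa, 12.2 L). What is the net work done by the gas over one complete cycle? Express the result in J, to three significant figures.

Leg (i): W = PΔV = (268)(29.8 − 12.2) = 4717 J.
Leg (ii): W = 0.
Leg (iii): W = PᵢVᵢ ln(V_f/Vᵢ) = (3278) ln(12.2/29.8) = -2927 J.
W_net = 4717 − 2927 = 1789 J.

W_net ≈ 1790 J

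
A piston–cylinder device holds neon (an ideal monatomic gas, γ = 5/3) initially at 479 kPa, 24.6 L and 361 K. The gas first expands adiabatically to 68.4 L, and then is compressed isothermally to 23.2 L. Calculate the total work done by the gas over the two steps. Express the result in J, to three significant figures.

Step 1 (adiabatic): W = (P₁V₁ − P₂V₂)/(γ−1) = (11783 − 5959)/0.667 = 8736 J.
After step 1: P = 87.12 kPa, V = 68.4 L, T = 182.6 K.
Step 2 (isothermal): W = P₁V₁ ln(V₂/V₁) = (5959) ln(23.2/68.4) = -6443 J.
W_total = 8736 − 6443 = 2293 J.

W_total ≈ 2290 J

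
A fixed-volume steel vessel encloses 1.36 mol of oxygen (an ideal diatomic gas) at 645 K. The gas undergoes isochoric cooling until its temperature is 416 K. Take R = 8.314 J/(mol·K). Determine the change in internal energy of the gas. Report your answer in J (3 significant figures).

Constant volume ⇒ W = 0, so Q = ΔU = nCᵥΔT with Cᵥ = 5R/2 = 20.79 J/(mol·K).
ΔU = (1.36)(20.79)(416 − 645) = -6473 J.

ΔU ≈ -6470 J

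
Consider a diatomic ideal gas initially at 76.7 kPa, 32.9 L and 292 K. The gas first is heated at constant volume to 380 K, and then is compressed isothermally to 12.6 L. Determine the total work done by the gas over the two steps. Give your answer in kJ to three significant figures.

W_total ≈ -3.15 kJ

Step 1 (isochoric): W = 0 (constant volume).
After step 1: P = 99.82 kPa (V unchanged).
Step 2 (isothermal): W = P₁V₁ ln(V₂/V₁) = (3284) ln(12.6/32.9) = -3152 J.
W_total = 0 − 3152 = -3152 J.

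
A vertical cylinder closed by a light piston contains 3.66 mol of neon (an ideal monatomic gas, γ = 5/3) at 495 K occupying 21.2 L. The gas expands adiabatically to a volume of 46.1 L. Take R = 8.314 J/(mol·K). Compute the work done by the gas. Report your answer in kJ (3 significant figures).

W ≈ 9.13 kJ

Adiabatic: TV^(γ−1) = const with γ = 5/3.
T₂ = T₁ (V₁/V₂)^(γ−1) = 495 × (21.2/46.1)^0.667 = 495 × 0.5958 = 294.9 K.
W_by = nCᵥ(T₁ − T₂) = (3.66)(12.47)(495 − 294.9) = 9133 J.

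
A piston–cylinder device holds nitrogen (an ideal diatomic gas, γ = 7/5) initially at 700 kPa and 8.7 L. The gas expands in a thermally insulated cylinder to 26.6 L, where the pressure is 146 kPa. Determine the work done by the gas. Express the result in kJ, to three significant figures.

W ≈ 5.52 kJ

Adiabatic: W = (P₁V₁ − P₂V₂)/(γ − 1) with γ = 7/5.
P₁V₁ = 6090 J, P₂V₂ = 3884 J.
W = (6090 − 3884) / 0.4 = 5516 J.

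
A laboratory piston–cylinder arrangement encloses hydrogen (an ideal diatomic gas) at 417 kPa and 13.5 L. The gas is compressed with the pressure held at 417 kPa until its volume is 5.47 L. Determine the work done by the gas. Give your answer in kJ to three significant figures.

Isobaric: W = P ΔV.
W = (417 kPa)(5.47 − 13.5 L) = (417)(-8.03) = -3349 J.

W ≈ -3.35 kJ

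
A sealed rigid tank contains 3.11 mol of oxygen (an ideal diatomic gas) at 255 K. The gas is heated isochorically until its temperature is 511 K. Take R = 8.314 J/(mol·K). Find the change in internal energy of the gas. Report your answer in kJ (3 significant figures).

ΔU ≈ 16.5 kJ

Constant volume ⇒ W = 0, so Q = ΔU = nCᵥΔT with Cᵥ = 5R/2 = 20.79 J/(mol·K).
ΔU = (3.11)(20.79)(511 − 255) = 16548 J.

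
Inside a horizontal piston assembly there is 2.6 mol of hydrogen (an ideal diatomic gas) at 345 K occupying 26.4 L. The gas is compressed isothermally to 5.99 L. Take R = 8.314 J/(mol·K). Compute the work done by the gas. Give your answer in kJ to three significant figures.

W ≈ -11.1 kJ

Isothermal: W = nRT ln(V₂/V₁).
W = (2.6)(8.314)(345) × ln(5.99/26.4)
  = 7458 × -1.483
W_by_gas = -11062 J.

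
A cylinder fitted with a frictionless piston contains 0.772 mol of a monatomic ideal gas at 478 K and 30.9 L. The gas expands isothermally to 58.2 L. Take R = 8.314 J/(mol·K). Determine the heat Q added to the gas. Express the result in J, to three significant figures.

Q ≈ 1940 J

Isothermal ⇒ ΔU = 0, so Q = W = nRT ln(V₂/V₁).
Q = (0.772)(8.314)(478) ln(58.2/30.9) = 3068 × 0.6331 = 1942 J.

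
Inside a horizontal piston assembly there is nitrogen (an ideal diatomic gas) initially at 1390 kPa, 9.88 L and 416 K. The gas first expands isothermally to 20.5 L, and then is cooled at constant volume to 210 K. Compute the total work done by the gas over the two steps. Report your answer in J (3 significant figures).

Step 1 (isothermal): W = P₁V₁ ln(V₂/V₁) = (13733) ln(20.5/9.88) = 10024 J.
Step 2 (isochoric): W = 0 (constant volume).
W_total = 10024 + 0 = 10024 J.

W_total ≈ 10000 J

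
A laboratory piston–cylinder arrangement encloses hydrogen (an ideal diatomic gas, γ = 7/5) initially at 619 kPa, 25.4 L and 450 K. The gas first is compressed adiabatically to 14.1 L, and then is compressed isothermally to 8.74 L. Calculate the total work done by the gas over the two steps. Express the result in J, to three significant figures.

Step 1 (adiabatic): W = (P₁V₁ − P₂V₂)/(γ−1) = (15723 − 19896)/0.4 = -10434 J.
After step 1: P = 1411 kPa, V = 14.1 L, T = 569.5 K.
Step 2 (isothermal): W = P₁V₁ ln(V₂/V₁) = (19896) ln(8.74/14.1) = -9516 J.
W_total = -10434 − 9516 = -19950 J.

W_total ≈ -19900 J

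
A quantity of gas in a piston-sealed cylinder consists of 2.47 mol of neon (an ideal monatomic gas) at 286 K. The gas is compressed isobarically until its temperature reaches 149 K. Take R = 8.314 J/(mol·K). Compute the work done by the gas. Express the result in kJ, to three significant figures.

W ≈ -2.81 kJ

Isobaric: W = P ΔV = nR ΔT.
W = (2.47)(8.314)(149 − 286) = -2813 J.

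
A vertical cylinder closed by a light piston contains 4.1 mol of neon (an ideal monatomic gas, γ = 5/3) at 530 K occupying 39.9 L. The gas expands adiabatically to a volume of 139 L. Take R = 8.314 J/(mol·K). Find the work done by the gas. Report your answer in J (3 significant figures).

W ≈ 15300 J

Adiabatic: TV^(γ−1) = const with γ = 5/3.
T₂ = T₁ (V₁/V₂)^(γ−1) = 530 × (39.9/139)^0.667 = 530 × 0.4351 = 230.6 K.
W_by = nCᵥ(T₁ − T₂) = (4.1)(12.47)(530 − 230.6) = 15307 J.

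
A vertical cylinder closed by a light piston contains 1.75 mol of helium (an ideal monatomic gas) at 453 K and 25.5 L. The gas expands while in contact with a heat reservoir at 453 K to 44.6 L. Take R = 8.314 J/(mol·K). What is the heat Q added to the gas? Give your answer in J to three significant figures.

Isothermal ⇒ ΔU = 0, so Q = W = nRT ln(V₂/V₁).
Q = (1.75)(8.314)(453) ln(44.6/25.5) = 6591 × 0.5591 = 3685 J.

Q ≈ 3680 J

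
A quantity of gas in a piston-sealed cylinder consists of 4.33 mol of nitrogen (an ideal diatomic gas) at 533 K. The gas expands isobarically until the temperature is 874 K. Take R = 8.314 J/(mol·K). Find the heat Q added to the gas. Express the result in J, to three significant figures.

Q ≈ 43000 J

Isobaric: W = nRΔT = (4.33)(8.314)(341) = 12276 J.
ΔU = nCᵥΔT with Cᵥ = 5R/2: ΔU = (4.33)(20.79)(341) = 30690 J.
Q = ΔU + W = 30690 + 12276 = 42966 J.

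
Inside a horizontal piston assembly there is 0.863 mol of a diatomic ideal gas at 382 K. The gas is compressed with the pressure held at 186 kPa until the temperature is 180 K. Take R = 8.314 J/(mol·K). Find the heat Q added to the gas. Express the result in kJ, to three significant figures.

Isobaric: W = nRΔT = (0.863)(8.314)(-202) = -1449 J.
ΔU = nCᵥΔT with Cᵥ = 5R/2: ΔU = (0.863)(20.79)(-202) = -3623 J.
Q = ΔU + W = -3623 − 1449 = -5073 J.

Q ≈ -5.07 kJ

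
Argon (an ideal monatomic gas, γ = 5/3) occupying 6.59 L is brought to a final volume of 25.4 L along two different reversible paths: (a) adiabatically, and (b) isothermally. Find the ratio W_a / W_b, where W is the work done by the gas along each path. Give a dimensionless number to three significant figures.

Path (a) adiabatic: W = P₁V₁(1 − (V₁/V₂)^(γ−1))/(γ−1) → W_a/(P₁V₁) = 0.8898.
Path (b) isothermal: W = P₁V₁ ln(V₂/V₁) → W_b/(P₁V₁) = 1.349.
W_a / W_b = 0.8898 / 1.349 = 0.6595.

W_a / W_b ≈ 0.660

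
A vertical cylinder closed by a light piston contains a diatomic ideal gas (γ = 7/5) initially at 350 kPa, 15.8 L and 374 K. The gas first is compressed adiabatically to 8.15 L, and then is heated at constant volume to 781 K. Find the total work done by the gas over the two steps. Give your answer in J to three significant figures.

W_total ≈ -4190 J

Step 1 (adiabatic): W = (P₁V₁ − P₂V₂)/(γ−1) = (5530 − 7207)/0.4 = -4191 J.
Step 2 (isochoric): W = 0 (constant volume).
W_total = -4191 + 0 = -4191 J.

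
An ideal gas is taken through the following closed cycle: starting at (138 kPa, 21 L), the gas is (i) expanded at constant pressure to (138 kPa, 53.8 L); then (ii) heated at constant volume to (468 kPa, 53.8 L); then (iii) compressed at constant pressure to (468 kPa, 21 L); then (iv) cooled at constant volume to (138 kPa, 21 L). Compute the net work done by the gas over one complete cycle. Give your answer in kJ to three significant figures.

W_net ≈ -10.8 kJ

Constant-volume legs do no work.
W(i) = (138)(53.8 − 21) = 4526 J; W(iii) = (468)(21 − 53.8) = -15350 J.
W_net = 4526 − 15350 = -10824 J (the counter-clockwise enclosed area).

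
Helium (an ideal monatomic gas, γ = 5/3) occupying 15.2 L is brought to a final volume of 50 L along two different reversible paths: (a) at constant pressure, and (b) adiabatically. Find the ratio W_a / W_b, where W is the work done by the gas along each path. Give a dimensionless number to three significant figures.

Path (a) isobaric: W = P₁(V₂ − V₁) → W_a/(P₁V₁) = 2.289.
Path (b) adiabatic: W = P₁V₁(1 − (V₁/V₂)^(γ−1))/(γ−1) → W_b/(P₁V₁) = 0.8218.
W_a / W_b = 2.289 / 0.8218 = 2.786.

W_a / W_b ≈ 2.79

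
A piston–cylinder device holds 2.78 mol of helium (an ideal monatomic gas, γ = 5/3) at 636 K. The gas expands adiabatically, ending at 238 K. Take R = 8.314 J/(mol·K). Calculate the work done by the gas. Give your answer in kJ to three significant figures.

Adiabatic ⇒ Q = 0, so W_by = −ΔU = nCᵥ(T₁ − T₂).
Cᵥ = 3R/2 = 12.47 J/(mol·K).
W = (2.78)(12.47)(636 − 238) = 13798 J.

W ≈ 13.8 kJ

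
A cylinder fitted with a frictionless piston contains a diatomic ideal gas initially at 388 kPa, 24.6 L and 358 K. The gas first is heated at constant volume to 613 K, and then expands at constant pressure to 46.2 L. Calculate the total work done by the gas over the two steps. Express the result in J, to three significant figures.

Step 1 (isochoric): W = 0 (constant volume).
After step 1: P = 664.4 kPa (V unchanged).
Step 2 (isobaric): W = PΔV = (664.4 kPa)(46.2 − 24.6 L) = 14350 J.
W_total = 0 + 14350 = 14350 J.

W_total ≈ 14400 J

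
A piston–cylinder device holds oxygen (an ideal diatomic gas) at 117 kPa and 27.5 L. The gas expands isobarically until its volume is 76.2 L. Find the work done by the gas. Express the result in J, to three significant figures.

W ≈ 5700 J

Isobaric: W = P ΔV.
W = (117 kPa)(76.2 − 27.5 L) = (117)(48.7) = 5698 J.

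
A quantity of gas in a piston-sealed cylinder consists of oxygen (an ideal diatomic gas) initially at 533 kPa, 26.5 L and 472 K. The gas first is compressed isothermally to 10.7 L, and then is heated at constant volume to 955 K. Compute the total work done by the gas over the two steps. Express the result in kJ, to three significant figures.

W_total ≈ -12.8 kJ

Step 1 (isothermal): W = P₁V₁ ln(V₂/V₁) = (14124) ln(10.7/26.5) = -12810 J.
Step 2 (isochoric): W = 0 (constant volume).
W_total = -12810 + 0 = -12810 J.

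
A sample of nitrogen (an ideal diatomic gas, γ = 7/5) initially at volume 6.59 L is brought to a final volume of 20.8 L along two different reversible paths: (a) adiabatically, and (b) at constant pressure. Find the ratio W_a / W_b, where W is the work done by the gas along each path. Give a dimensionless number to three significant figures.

W_a / W_b ≈ 0.427

Path (a) adiabatic: W = P₁V₁(1 − (V₁/V₂)^(γ−1))/(γ−1) → W_a/(P₁V₁) = 0.9214.
Path (b) isobaric: W = P₁(V₂ − V₁) → W_b/(P₁V₁) = 2.156.
W_a / W_b = 0.9214 / 2.156 = 0.4273.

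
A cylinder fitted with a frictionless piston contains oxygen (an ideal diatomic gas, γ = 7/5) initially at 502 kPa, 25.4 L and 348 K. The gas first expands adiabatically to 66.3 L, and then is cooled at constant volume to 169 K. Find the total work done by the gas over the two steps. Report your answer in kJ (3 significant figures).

W_total ≈ 10.2 kJ

Step 1 (adiabatic): W = (P₁V₁ − P₂V₂)/(γ−1) = (12751 − 8687)/0.4 = 10160 J.
Step 2 (isochoric): W = 0 (constant volume).
W_total = 10160 + 0 = 10160 J.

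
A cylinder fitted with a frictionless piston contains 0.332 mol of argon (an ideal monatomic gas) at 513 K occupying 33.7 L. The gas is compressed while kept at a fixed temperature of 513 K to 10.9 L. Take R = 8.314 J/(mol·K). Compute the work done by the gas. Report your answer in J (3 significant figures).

W ≈ -1600 J

Isothermal: W = nRT ln(V₂/V₁).
W = (0.332)(8.314)(513) × ln(10.9/33.7)
  = 1416 × -1.129
W_by_gas = -1598 J.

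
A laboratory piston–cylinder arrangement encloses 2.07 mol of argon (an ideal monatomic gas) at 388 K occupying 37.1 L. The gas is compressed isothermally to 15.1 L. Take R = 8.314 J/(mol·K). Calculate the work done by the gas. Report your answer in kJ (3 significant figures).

W ≈ -6.00 kJ

Isothermal: W = nRT ln(V₂/V₁).
W = (2.07)(8.314)(388) × ln(15.1/37.1)
  = 6677 × -0.8989
W_by_gas = -6003 J.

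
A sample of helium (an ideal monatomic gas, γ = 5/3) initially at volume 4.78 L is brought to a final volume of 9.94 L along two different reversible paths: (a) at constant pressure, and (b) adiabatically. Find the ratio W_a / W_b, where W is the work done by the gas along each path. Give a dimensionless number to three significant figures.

W_a / W_b ≈ 1.86

Path (a) isobaric: W = P₁(V₂ − V₁) → W_a/(P₁V₁) = 1.079.
Path (b) adiabatic: W = P₁V₁(1 − (V₁/V₂)^(γ−1))/(γ−1) → W_b/(P₁V₁) = 0.5793.
W_a / W_b = 1.079 / 0.5793 = 1.863.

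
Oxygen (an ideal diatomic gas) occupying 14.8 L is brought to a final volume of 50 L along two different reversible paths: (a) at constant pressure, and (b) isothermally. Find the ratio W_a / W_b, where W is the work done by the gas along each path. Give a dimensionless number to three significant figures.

Path (a) isobaric: W = P₁(V₂ − V₁) → W_a/(P₁V₁) = 2.378.
Path (b) isothermal: W = P₁V₁ ln(V₂/V₁) → W_b/(P₁V₁) = 1.217.
W_a / W_b = 2.378 / 1.217 = 1.954.

W_a / W_b ≈ 1.95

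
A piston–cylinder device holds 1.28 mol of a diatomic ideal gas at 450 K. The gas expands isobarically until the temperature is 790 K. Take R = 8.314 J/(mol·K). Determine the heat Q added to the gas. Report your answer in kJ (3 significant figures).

Isobaric: W = nRΔT = (1.28)(8.314)(340) = 3618 J.
ΔU = nCᵥΔT with Cᵥ = 5R/2: ΔU = (1.28)(20.79)(340) = 9046 J.
Q = ΔU + W = 9046 + 3618 = 12664 J.

Q ≈ 12.7 kJ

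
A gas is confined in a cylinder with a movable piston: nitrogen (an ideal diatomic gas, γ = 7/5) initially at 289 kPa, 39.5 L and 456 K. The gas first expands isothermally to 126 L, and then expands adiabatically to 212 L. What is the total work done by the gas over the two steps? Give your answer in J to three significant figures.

Step 1 (isothermal): W = P₁V₁ ln(V₂/V₁) = (11416) ln(126/39.5) = 13242 J.
After step 1: P = 90.6 kPa, V = 126 L, T = 456 K.
Step 2 (adiabatic): W = (P₁V₁ − P₂V₂)/(γ−1) = (11416 − 9271)/0.4 = 5362 J.
W_total = 13242 + 5362 = 18604 J.

W_total ≈ 18600 J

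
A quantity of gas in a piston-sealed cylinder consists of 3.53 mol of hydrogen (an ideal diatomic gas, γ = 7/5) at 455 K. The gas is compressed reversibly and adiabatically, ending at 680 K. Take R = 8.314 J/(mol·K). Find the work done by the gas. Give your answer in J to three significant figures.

Adiabatic ⇒ Q = 0, so W_by = −ΔU = nCᵥ(T₁ − T₂).
Cᵥ = 5R/2 = 20.79 J/(mol·K).
W = (3.53)(20.79)(455 − 680) = -16508 J.

W ≈ -16500 J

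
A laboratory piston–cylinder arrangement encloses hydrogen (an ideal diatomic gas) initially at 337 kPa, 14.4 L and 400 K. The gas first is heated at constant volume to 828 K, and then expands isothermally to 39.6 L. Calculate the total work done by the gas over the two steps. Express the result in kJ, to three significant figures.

Step 1 (isochoric): W = 0 (constant volume).
After step 1: P = 697.6 kPa (V unchanged).
Step 2 (isothermal): W = P₁V₁ ln(V₂/V₁) = (10045) ln(39.6/14.4) = 10162 J.
W_total = 0 + 10162 = 10162 J.

W_total ≈ 10.2 kJ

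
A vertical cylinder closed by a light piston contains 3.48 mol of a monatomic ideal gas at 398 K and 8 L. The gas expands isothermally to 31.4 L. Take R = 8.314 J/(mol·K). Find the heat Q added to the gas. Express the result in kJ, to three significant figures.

Q ≈ 15.7 kJ

Isothermal ⇒ ΔU = 0, so Q = W = nRT ln(V₂/V₁).
Q = (3.48)(8.314)(398) ln(31.4/8) = 11515 × 1.367 = 15746 J.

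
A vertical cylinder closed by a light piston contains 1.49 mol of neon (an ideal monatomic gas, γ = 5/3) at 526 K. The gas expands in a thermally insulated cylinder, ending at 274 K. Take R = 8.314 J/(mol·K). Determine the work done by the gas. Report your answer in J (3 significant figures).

Adiabatic ⇒ Q = 0, so W_by = −ΔU = nCᵥ(T₁ − T₂).
Cᵥ = 3R/2 = 12.47 J/(mol·K).
W = (1.49)(12.47)(526 − 274) = 4683 J.

W ≈ 4680 J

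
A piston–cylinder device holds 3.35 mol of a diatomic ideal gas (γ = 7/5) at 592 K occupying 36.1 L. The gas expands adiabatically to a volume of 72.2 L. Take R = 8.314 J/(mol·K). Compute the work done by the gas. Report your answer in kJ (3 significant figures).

Adiabatic: TV^(γ−1) = const with γ = 7/5.
T₂ = T₁ (V₁/V₂)^(γ−1) = 592 × (36.1/72.2)^0.4 = 592 × 0.7579 = 448.7 K.
W_by = nCᵥ(T₁ − T₂) = (3.35)(20.79)(592 − 448.7) = 9981 J.

W ≈ 9.98 kJ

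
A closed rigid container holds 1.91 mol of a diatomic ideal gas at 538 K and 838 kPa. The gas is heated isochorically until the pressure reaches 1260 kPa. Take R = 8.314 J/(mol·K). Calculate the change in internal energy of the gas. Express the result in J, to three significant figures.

Constant volume ⇒ W = 0, so Q = ΔU = nCᵥΔT with Cᵥ = 5R/2 = 20.79 J/(mol·K).
At constant V, T₂/T₁ = P₂/P₁ ⇒ ΔT = T₁(P₂/P₁ − 1) = 538·(1260/838 − 1) = 270.9 K.
ΔU = (1.91)(20.79)(270.9) = 10756 J.

ΔU ≈ 10800 J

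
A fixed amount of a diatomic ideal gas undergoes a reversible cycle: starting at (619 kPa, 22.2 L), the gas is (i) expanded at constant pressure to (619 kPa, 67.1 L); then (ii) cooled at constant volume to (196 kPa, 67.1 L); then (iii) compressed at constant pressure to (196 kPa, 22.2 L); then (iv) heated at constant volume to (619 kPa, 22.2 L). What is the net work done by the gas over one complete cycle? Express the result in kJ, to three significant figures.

W_net ≈ 19.0 kJ

Constant-volume legs do no work.
W(i) = (619)(67.1 − 22.2) = 27793 J; W(iii) = (196)(22.2 − 67.1) = -8800 J.
W_net = 27793 − 8800 = 18993 J (the clockwise enclosed area).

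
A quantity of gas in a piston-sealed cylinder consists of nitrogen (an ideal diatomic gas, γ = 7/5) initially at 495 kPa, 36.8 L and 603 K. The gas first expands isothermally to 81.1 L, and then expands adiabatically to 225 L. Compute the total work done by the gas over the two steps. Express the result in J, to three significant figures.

Step 1 (isothermal): W = P₁V₁ ln(V₂/V₁) = (18216) ln(81.1/36.8) = 14394 J.
After step 1: P = 224.6 kPa, V = 81.1 L, T = 603 K.
Step 2 (adiabatic): W = (P₁V₁ − P₂V₂)/(γ−1) = (18216 − 12111)/0.4 = 15262 J.
W_total = 14394 + 15262 = 29656 J.

W_total ≈ 29700 J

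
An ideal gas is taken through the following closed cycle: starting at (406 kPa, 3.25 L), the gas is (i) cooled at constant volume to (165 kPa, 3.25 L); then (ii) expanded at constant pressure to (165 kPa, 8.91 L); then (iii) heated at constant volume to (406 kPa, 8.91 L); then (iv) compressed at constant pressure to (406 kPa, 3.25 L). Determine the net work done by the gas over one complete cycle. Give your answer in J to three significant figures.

W_net ≈ -1360 J

Constant-volume legs do no work.
W(ii) = (165)(8.91 − 3.25) = 933.9 J; W(iv) = (406)(3.25 − 8.91) = -2298 J.
W_net = 933.9 − 2298 = -1364 J (the counter-clockwise enclosed area).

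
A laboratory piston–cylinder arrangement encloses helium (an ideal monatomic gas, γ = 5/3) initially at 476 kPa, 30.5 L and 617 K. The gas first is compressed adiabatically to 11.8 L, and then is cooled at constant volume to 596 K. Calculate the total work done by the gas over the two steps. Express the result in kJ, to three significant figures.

W_total ≈ -19.2 kJ

Step 1 (adiabatic): W = (P₁V₁ − P₂V₂)/(γ−1) = (14518 − 27343)/0.667 = -19238 J.
Step 2 (isochoric): W = 0 (constant volume).
W_total = -19238 + 0 = -19238 J.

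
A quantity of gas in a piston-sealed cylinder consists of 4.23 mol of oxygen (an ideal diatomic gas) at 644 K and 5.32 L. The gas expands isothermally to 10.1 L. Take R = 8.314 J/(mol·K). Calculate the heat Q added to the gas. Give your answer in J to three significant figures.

Isothermal ⇒ ΔU = 0, so Q = W = nRT ln(V₂/V₁).
Q = (4.23)(8.314)(644) ln(10.1/5.32) = 22648 × 0.6411 = 14519 J.

Q ≈ 14500 J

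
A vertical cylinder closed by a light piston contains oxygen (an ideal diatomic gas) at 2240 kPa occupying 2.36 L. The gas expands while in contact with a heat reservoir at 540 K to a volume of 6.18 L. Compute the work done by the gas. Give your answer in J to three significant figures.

Isothermal: W = nRT ln(V₂/V₁) = P₁V₁ ln(V₂/V₁).
P₁V₁ = (2240 kPa)(2.36 L) = 5286 J.
W = 5286 × ln(6.18/2.36) = 5286 × 0.9627
W_by_gas = 5089 J.

W ≈ 5090 J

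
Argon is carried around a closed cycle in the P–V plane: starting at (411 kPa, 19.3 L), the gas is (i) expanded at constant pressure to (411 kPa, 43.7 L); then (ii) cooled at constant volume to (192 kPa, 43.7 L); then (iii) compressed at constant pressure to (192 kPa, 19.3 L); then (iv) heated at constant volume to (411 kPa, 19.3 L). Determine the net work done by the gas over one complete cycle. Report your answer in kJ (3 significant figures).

W_net ≈ 5.34 kJ

Constant-volume legs do no work.
W(i) = (411)(43.7 − 19.3) = 10028 J; W(iii) = (192)(19.3 − 43.7) = -4685 J.
W_net = 10028 − 4685 = 5344 J (the clockwise enclosed area).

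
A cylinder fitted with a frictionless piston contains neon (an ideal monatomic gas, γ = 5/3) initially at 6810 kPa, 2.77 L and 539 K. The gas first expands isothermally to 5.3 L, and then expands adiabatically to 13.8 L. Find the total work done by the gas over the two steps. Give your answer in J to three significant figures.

Step 1 (isothermal): W = P₁V₁ ln(V₂/V₁) = (18864) ln(5.3/2.77) = 12240 J.
After step 1: P = 3559 kPa, V = 5.3 L, T = 539 K.
Step 2 (adiabatic): W = (P₁V₁ − P₂V₂)/(γ−1) = (18864 − 9967)/0.667 = 13345 J.
W_total = 12240 + 13345 = 25585 J.

W_total ≈ 25600 J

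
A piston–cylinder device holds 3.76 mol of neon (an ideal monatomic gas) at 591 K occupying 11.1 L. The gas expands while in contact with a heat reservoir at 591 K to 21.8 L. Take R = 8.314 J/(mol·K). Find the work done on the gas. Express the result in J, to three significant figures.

Isothermal: W = nRT ln(V₂/V₁).
W = (3.76)(8.314)(591) × ln(21.8/11.1)
  = 18475 × 0.675
W_by_gas = 12470 J; work on gas = −W_by = -12470 J.

W ≈ -12500 J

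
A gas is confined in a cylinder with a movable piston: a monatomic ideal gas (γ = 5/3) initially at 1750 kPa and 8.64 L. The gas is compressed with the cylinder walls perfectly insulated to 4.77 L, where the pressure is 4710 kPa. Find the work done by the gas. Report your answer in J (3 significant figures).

Adiabatic: W = (P₁V₁ − P₂V₂)/(γ − 1) with γ = 5/3.
P₁V₁ = 15120 J, P₂V₂ = 22467 J.
W = (15120 − 22467) / 0.6667 = -11020 J.

W ≈ -11000 J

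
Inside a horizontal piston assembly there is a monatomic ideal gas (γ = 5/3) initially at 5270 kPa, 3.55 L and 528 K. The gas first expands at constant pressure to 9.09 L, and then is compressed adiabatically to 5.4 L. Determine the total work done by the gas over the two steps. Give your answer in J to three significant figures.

Step 1 (isobaric): W = PΔV = (5270 kPa)(9.09 − 3.55 L) = 29196 J.
After step 1: P = 5270 kPa, V = 9.09 L, T = 1352 K.
Step 2 (adiabatic): W = (P₁V₁ − P₂V₂)/(γ−1) = (47904 − 67788)/0.667 = -29826 J.
W_total = 29196 − 29826 = -630.2 J.

W_total ≈ -630 J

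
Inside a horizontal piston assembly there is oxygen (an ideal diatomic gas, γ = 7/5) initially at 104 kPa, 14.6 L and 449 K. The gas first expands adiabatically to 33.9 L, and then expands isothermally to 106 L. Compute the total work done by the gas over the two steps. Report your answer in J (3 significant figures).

Step 1 (adiabatic): W = (P₁V₁ − P₂V₂)/(γ−1) = (1518 − 1084)/0.4 = 1086 J.
After step 1: P = 31.98 kPa, V = 33.9 L, T = 320.6 K.
Step 2 (isothermal): W = P₁V₁ ln(V₂/V₁) = (1084) ln(106/33.9) = 1236 J.
W_total = 1086 + 1236 = 2322 J.

W_total ≈ 2320 J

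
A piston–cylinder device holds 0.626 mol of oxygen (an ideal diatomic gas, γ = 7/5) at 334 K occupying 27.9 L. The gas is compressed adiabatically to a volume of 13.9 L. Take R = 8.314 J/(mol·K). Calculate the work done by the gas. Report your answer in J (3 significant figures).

W ≈ -1400 J

Adiabatic: TV^(γ−1) = const with γ = 7/5.
T₂ = T₁ (V₁/V₂)^(γ−1) = 334 × (27.9/13.9)^0.4 = 334 × 1.321 = 441.3 K.
W_by = nCᵥ(T₁ − T₂) = (0.626)(20.79)(334 − 441.3) = -1397 J.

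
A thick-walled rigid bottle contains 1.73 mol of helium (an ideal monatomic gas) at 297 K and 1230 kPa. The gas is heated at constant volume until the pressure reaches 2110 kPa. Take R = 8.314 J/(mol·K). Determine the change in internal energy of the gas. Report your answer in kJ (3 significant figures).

Constant volume ⇒ W = 0, so Q = ΔU = nCᵥΔT with Cᵥ = 3R/2 = 12.47 J/(mol·K).
At constant V, T₂/T₁ = P₂/P₁ ⇒ ΔT = T₁(P₂/P₁ − 1) = 297·(2110/1230 − 1) = 212.5 K.
ΔU = (1.73)(12.47)(212.5) = 4584 J.

ΔU ≈ 4.58 kJ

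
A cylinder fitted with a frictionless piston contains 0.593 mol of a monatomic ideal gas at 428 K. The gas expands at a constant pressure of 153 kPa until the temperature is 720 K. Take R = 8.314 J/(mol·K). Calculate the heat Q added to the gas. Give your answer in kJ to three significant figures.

Isobaric: W = nRΔT = (0.593)(8.314)(292) = 1440 J.
ΔU = nCᵥΔT with Cᵥ = 3R/2: ΔU = (0.593)(12.47)(292) = 2159 J.
Q = ΔU + W = 2159 + 1440 = 3599 J.

Q ≈ 3.60 kJ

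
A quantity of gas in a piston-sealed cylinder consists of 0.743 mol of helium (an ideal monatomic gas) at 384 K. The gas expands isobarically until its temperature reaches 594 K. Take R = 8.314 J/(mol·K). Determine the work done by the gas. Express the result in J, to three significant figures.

W ≈ 1300 J

Isobaric: W = P ΔV = nR ΔT.
W = (0.743)(8.314)(594 − 384) = 1297 J.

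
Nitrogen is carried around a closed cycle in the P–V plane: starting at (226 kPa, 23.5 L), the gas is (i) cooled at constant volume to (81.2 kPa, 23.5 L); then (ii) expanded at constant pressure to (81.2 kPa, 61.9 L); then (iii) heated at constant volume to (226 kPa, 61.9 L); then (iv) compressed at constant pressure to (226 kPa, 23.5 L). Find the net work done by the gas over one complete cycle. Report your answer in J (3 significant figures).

Constant-volume legs do no work.
W(ii) = (81.2)(61.9 − 23.5) = 3118 J; W(iv) = (226)(23.5 − 61.9) = -8678 J.
W_net = 3118 − 8678 = -5560 J (the counter-clockwise enclosed area).

W_net ≈ -5560 J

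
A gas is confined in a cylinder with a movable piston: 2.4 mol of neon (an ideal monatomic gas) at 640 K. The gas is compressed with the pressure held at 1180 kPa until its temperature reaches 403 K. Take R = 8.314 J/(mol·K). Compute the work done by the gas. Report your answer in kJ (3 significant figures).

W ≈ -4.73 kJ

Isobaric: W = P ΔV = nR ΔT.
W = (2.4)(8.314)(403 − 640) = -4729 J.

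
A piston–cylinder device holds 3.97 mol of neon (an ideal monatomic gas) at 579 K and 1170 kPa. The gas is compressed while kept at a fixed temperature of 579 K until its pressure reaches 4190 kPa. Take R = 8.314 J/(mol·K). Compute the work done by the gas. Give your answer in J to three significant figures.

Isothermal process: W = nRT ln(V₂/V₁) = nRT ln(P₁/P₂).
W = (3.97)(8.314)(579) × ln(1170/4190)
  = 19111 × ln(0.2792) = 19111 × -1.276
W_by_gas = -24380 J.

W ≈ -24400 J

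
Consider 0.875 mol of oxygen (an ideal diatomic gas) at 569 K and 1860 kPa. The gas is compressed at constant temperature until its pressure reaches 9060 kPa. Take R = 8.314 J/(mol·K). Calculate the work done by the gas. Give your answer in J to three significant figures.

Isothermal process: W = nRT ln(V₂/V₁) = nRT ln(P₁/P₂).
W = (0.875)(8.314)(569) × ln(1860/9060)
  = 4139 × ln(0.2053) = 4139 × -1.583
W_by_gas = -6554 J.

W ≈ -6550 J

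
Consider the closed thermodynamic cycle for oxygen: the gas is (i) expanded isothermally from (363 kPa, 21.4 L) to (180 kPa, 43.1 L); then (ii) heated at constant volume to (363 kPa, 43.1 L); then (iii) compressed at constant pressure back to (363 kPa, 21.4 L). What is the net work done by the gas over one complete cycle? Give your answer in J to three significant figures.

Leg (i): W = PᵢVᵢ ln(V_f/Vᵢ) = (7768) ln(43.1/21.4) = 5439 J.
Leg (ii): W = 0.
Leg (iii): W = PΔV = (363)(21.4 − 43.1) = -7877 J.
W_net = 5439 − 7877 = -2438 J.

W_net ≈ -2440 J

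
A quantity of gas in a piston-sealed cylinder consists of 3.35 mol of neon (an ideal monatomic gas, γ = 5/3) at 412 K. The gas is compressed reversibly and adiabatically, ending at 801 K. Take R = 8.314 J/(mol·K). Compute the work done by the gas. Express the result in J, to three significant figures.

W ≈ -16300 J

Adiabatic ⇒ Q = 0, so W_by = −ΔU = nCᵥ(T₁ − T₂).
Cᵥ = 3R/2 = 12.47 J/(mol·K).
W = (3.35)(12.47)(412 − 801) = -16252 J.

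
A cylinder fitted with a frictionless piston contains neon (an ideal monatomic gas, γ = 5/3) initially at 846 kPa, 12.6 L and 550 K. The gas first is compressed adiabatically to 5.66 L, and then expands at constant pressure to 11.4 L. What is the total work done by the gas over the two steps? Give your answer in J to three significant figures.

W_total ≈ 7160 J

Step 1 (adiabatic): W = (P₁V₁ − P₂V₂)/(γ−1) = (10660 − 18174)/0.667 = -11271 J.
After step 1: P = 3211 kPa, V = 5.66 L, T = 937.7 K.
Step 2 (isobaric): W = PΔV = (3211 kPa)(11.4 − 5.66 L) = 18431 J.
W_total = -11271 + 18431 = 7159 J.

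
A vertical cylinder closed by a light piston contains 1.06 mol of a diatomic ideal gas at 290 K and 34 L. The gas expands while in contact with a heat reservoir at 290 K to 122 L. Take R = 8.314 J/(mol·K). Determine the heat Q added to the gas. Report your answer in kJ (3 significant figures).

Isothermal ⇒ ΔU = 0, so Q = W = nRT ln(V₂/V₁).
Q = (1.06)(8.314)(290) ln(122/34) = 2556 × 1.278 = 3265 J.

Q ≈ 3.27 kJ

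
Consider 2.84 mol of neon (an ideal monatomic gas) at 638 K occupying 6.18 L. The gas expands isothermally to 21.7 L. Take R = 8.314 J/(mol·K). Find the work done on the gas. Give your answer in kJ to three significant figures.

Isothermal: W = nRT ln(V₂/V₁).
W = (2.84)(8.314)(638) × ln(21.7/6.18)
  = 15064 × 1.256
W_by_gas = 18921 J; work on gas = −W_by = -18921 J.

W ≈ -18.9 kJ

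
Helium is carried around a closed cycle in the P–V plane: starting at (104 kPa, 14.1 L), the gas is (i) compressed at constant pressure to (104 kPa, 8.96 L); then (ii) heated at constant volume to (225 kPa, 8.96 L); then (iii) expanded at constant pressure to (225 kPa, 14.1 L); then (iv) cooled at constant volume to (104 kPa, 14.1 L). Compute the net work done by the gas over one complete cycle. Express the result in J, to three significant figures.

Constant-volume legs do no work.
W(i) = (104)(8.96 − 14.1) = -534.6 J; W(iii) = (225)(14.1 − 8.96) = 1156 J.
W_net = -534.6 + 1156 = 621.9 J (the clockwise enclosed area).

W_net ≈ 622 J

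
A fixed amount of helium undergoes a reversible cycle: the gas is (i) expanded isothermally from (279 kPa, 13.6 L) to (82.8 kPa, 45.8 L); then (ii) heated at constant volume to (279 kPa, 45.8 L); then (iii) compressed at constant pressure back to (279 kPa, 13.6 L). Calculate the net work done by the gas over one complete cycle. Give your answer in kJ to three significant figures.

W_net ≈ -4.38 kJ

Leg (i): W = PᵢVᵢ ln(V_f/Vᵢ) = (3794) ln(45.8/13.6) = 4607 J.
Leg (ii): W = 0.
Leg (iii): W = PΔV = (279)(13.6 − 45.8) = -8984 J.
W_net = 4607 − 8984 = -4377 J.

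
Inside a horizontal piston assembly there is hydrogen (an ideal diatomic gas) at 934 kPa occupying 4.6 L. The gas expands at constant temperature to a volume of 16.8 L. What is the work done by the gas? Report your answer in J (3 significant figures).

Isothermal: W = nRT ln(V₂/V₁) = P₁V₁ ln(V₂/V₁).
P₁V₁ = (934 kPa)(4.6 L) = 4296 J.
W = 4296 × ln(16.8/4.6) = 4296 × 1.295
W_by_gas = 5565 J.

W ≈ 5570 J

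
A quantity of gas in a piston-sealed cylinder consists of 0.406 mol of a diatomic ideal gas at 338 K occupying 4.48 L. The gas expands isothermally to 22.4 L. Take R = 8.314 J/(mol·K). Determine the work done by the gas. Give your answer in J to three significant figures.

W ≈ 1840 J

Isothermal: W = nRT ln(V₂/V₁).
W = (0.406)(8.314)(338) × ln(22.4/4.48)
  = 1141 × 1.609
W_by_gas = 1836 J.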